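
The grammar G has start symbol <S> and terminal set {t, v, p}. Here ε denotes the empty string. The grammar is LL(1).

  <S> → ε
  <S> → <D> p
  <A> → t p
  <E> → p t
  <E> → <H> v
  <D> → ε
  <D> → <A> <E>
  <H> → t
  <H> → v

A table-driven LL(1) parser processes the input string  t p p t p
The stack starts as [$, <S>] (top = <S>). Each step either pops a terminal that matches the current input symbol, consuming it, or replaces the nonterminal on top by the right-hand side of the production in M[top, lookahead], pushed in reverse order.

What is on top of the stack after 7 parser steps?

t

step 1: stack=$ <S>  input=t p p t p $  — expand <S> → <D> p
step 2: stack=$ p <D>  input=t p p t p $  — expand <D> → <A> <E>
step 3: stack=$ p <E> <A>  input=t p p t p $  — expand <A> → t p
step 4: stack=$ p <E> p t  input=t p p t p $  — match t
step 5: stack=$ p <E> p  input=p p t p $  — match p
step 6: stack=$ p <E>  input=p t p $  — expand <E> → p t
step 7: stack=$ p t p  input=p t p $  — match p
Stack after step 7: $ p t (top = t).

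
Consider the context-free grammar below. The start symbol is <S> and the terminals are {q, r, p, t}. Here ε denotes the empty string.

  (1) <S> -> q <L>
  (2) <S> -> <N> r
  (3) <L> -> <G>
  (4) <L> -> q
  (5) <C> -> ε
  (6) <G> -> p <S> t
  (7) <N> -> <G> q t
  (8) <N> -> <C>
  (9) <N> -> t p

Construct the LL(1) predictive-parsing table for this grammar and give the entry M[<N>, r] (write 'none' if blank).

<N> -> <C>

FIRST(<C>): from <C>->ε we get {ε}. So FIRST(<C>) = {ε}.
FIRST(<G>): from <G>->p <S> t we get {p}. So FIRST(<G>) = {p}.
FIRST(<L>): from <L>-><G> we get {p}; from <L>->q we get {q}. So FIRST(<L>) = {p, q}.
FIRST(<N>): from <N>-><G> q t we get {p}; from <N>-><C> we get {ε}; from <N>->t p we get {t}. So FIRST(<N>) = {ε, p, t}.
FIRST(<S>): from <S>->q <L> we get {q}; from <S>-><N> r we get {p, r, t}. So FIRST(<S>) = {p, q, r, t}.
FOLLOW(<S>) includes $ since <S> is the start symbol.
FOLLOW(<N>): in <S>-><N> r, <N> is followed by r with FIRST {r}. Thus FOLLOW(<N>) = {r}.
For <N> -> <G> q t: FIRST(<G> q t) = {p}, so it goes in M[<N>, t] for t ∈ {p}.
For <N> -> <C>: FIRST(<C>) = {ε}, so it goes in M[<N>, t] for t ∈ {}; since ε ∈ FIRST, also for every t ∈ FOLLOW(<N>) = {r}.
For <N> -> t p: FIRST(t p) = {t}, so it goes in M[<N>, t] for t ∈ {t}.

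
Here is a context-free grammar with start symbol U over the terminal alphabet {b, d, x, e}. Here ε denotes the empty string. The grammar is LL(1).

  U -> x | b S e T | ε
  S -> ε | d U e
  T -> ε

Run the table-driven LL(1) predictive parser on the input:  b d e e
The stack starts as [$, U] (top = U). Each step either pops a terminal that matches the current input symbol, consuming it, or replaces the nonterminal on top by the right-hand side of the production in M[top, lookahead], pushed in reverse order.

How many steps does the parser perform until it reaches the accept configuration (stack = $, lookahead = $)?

8

     Stack        Input      Action
  1  $ U          b d e e $  expand U -> b S e T
  2  $ T e S b    b d e e $  match b
  3  $ T e S      d e e $    expand S -> d U e
  4  $ T e e U d  d e e $    match d
  5  $ T e e U    e e $      expand U -> ε
  6  $ T e e      e e $      match e
  7  $ T e        e $        match e
  8  $ T          $          expand T -> ε
Accept reached after 8 steps.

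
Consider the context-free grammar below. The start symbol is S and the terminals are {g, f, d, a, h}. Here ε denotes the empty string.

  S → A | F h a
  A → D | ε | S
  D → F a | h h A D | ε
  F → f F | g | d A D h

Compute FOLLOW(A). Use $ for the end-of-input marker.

FIRST(F) = {d, f, g}
FIRST(D) = {ε, d, f, g, h}  (via F a)
FIRST(S) = {ε, d, f, g, h}  (via A, F h a)
FIRST(A) = {ε, d, f, g, h}  (via D, S)
FOLLOW(S) includes $ since S is the start symbol.
FOLLOW(F): in S→F h a, F is followed by h a with FIRST {h}; in D→F a, F is followed by a with FIRST {a}; in F→f F, the suffix after F is empty (adds nothing new). Thus FOLLOW(F) = {a, h}.
FOLLOW(S): in A→S, the suffix after S is empty, so FOLLOW(S) ⊇ FOLLOW(A) = {$, d, f, g, h}. Thus FOLLOW(S) = {$, d, f, g, h}.
FOLLOW(A): in S→A, the suffix after A is empty, so FOLLOW(A) ⊇ FOLLOW(S) = {$, d, f, g, h}; in D→h h A D, A is followed by D with FIRST {ε, d, f, g, h}; in D→h h A D, the suffix after A is nullable, so FOLLOW(A) ⊇ FOLLOW(D) = {$, d, f, g, h}; in F→d A D h, A is followed by D h with FIRST {d, f, g, h}. Thus FOLLOW(A) = {$, d, f, g, h}.
FOLLOW(D): in A→D, the suffix after D is empty, so FOLLOW(D) ⊇ FOLLOW(A) = {$, d, f, g, h}; in D→h h A D, the suffix after D is empty (adds nothing new); in F→d A D h, D is followed by h with FIRST {h}. Thus FOLLOW(D) = {$, d, f, g, h}.

{$, d, f, g, h}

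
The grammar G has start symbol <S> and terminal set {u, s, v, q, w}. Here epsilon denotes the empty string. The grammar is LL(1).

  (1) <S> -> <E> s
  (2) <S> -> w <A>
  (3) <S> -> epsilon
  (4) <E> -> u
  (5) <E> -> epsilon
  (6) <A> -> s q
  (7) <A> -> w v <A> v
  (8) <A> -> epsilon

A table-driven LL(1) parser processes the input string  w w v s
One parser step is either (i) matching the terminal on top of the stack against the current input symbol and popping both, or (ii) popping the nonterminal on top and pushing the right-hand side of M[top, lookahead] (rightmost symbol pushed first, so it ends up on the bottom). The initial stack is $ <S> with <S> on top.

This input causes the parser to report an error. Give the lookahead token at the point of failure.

step 1: stack=$ <S>  input=w w v s $  — expand <S> -> w <A>
step 2: stack=$ <A> w  input=w w v s $  — match w
step 3: stack=$ <A>  input=w v s $  — expand <A> -> w v <A> v
step 4: stack=$ v <A> v w  input=w v s $  — match w
step 5: stack=$ v <A> v  input=v s $  — match v
step 6: stack=$ v <A>  input=s $  — expand <A> -> s q
step 7: stack=$ v q s  input=s $  — match s
step 8: stack=$ v q  input=$  — error: top is terminal q but lookahead is $

$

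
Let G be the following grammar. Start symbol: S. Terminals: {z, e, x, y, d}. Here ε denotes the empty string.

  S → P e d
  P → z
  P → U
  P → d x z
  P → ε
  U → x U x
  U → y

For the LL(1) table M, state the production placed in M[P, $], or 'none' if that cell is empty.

none

FIRST(U) = {x, y}
FIRST(P) = {ε, d, x, y, z}  (via U)
FIRST(S) = {d, e, x, y, z}  (via P e d)
FOLLOW(S) includes $ since S is the start symbol.
FOLLOW(P): in S→P e d, P is followed by e d with FIRST {e}. Thus FOLLOW(P) = {e}.
For P → z: FIRST(z) = {z}, so it goes in M[P, t] for t ∈ {z}.
For P → U: FIRST(U) = {x, y}, so it goes in M[P, t] for t ∈ {x, y}.
For P → d x z: FIRST(d x z) = {d}, so it goes in M[P, t] for t ∈ {d}.
For P → ε: FIRST(ε) = {ε}, so it goes in M[P, t] for t ∈ {}; since ε ∈ FIRST, also for every t ∈ FOLLOW(P) = {e}.
None of these place a production in M[P, $].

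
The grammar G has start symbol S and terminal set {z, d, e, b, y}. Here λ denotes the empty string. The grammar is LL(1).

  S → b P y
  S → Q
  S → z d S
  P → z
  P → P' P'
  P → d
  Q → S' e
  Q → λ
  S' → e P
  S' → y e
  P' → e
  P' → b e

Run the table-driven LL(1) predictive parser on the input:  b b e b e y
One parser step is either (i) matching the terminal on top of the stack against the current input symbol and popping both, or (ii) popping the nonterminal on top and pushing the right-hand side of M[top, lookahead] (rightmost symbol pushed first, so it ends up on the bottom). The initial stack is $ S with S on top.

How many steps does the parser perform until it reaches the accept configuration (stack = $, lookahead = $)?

      Stack       Input          Action
   1  $ S         b b e b e y $  expand S → b P y
   2  $ y P b     b b e b e y $  match b
   3  $ y P       b e b e y $    expand P → P' P'
   4  $ y P' P'   b e b e y $    expand P' → b e
   5  $ y P' e b  b e b e y $    match b
   6  $ y P' e    e b e y $      match e
   7  $ y P'      b e y $        expand P' → b e
   8  $ y e b     b e y $        match b
   9  $ y e       e y $          match e
  10  $ y         y $            match y
Accept reached after 10 steps.

10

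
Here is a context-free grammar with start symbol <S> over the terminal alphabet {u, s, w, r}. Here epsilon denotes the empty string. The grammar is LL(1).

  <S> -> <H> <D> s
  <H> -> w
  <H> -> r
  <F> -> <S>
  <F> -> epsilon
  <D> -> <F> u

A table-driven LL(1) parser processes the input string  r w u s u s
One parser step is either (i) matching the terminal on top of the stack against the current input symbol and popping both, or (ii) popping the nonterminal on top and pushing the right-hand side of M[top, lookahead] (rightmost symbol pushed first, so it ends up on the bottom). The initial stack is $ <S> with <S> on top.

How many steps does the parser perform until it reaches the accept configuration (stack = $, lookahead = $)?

14

step 1: stack=$ <S>  input=r w u s u s $  — expand <S> -> <H> <D> s
step 2: stack=$ s <D> <H>  input=r w u s u s $  — expand <H> -> r
step 3: stack=$ s <D> r  input=r w u s u s $  — match r
step 4: stack=$ s <D>  input=w u s u s $  — expand <D> -> <F> u
step 5: stack=$ s u <F>  input=w u s u s $  — expand <F> -> <S>
step 6: stack=$ s u <S>  input=w u s u s $  — expand <S> -> <H> <D> s
step 7: stack=$ s u s <D> <H>  input=w u s u s $  — expand <H> -> w
step 8: stack=$ s u s <D> w  input=w u s u s $  — match w
step 9: stack=$ s u s <D>  input=u s u s $  — expand <D> -> <F> u
step 10: stack=$ s u s u <F>  input=u s u s $  — expand <F> -> epsilon
step 11: stack=$ s u s u  input=u s u s $  — match u
step 12: stack=$ s u s  input=s u s $  — match s
step 13: stack=$ s u  input=u s $  — match u
step 14: stack=$ s  input=s $  — match s
Accept reached after 14 steps.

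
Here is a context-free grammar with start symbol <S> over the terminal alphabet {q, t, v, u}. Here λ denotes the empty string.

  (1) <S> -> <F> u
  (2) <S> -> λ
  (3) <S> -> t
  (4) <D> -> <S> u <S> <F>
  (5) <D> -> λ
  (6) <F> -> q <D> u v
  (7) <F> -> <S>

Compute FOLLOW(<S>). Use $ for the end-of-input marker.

FIRST(<S>) = {λ, q, t, u}  (via <F> u)
FIRST(<D>) = {λ, q, t, u}  (via <S> u <S> <F>)
FIRST(<F>) = {λ, q, t, u}  (via <S>)
FOLLOW(<S>) includes $ since <S> is the start symbol.
FOLLOW(<D>): in <F>->q <D> u v, <D> is followed by u v with FIRST {u}. Thus FOLLOW(<D>) = {u}.
FOLLOW(<F>): in <S>-><F> u, <F> is followed by u with FIRST {u}; in <D>-><S> u <S> <F>, the suffix after <F> is empty, so FOLLOW(<F>) ⊇ FOLLOW(<D>) = {u}. Thus FOLLOW(<F>) = {u}.
FOLLOW(<S>): in <D>-><S> u <S> <F> (occurrence 1), <S> is followed by u <S> <F> with FIRST {u}; in <D>-><S> u <S> <F> (occurrence 2), <S> is followed by <F> with FIRST {λ, q, t, u}; in <D>-><S> u <S> <F> (occurrence 2), the suffix after <S> is nullable, so FOLLOW(<S>) ⊇ FOLLOW(<D>) = {u}; in <F>-><S>, the suffix after <S> is empty, so FOLLOW(<S>) ⊇ FOLLOW(<F>) = {u}. Thus FOLLOW(<S>) = {$, q, t, u}.

{$, q, t, u}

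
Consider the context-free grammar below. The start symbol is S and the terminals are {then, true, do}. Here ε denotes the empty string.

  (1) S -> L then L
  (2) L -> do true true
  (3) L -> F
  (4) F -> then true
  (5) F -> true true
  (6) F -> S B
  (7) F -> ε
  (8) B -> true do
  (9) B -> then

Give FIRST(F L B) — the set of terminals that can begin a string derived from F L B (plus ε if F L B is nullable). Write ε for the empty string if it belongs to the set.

{do, then, true}

FIRST(B) = {then, true}
FIRST(S) = {do, then, true}  (via L then L)
FIRST(F) = {ε, do, then, true}  (via S B)
FIRST(L) = {ε, do, then, true}  (via F)
FIRST(F L B): take FIRST of each symbol in turn, carrying on past any symbol whose FIRST contains ε; result {do, then, true}.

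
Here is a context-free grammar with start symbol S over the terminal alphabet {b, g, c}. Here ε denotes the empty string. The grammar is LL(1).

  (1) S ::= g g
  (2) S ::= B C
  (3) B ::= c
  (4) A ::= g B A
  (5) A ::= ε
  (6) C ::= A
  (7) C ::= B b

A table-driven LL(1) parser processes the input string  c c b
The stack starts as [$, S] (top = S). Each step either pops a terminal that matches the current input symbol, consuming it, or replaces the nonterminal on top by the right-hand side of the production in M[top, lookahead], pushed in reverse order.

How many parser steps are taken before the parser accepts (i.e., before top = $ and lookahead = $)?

7

     Stack  Input    Action
  1  $ S    c c b $  expand S ::= B C
  2  $ C B  c c b $  expand B ::= c
  3  $ C c  c c b $  match c
  4  $ C    c b $    expand C ::= B b
  5  $ b B  c b $    expand B ::= c
  6  $ b c  c b $    match c
  7  $ b    b $      match b
Accept reached after 7 steps.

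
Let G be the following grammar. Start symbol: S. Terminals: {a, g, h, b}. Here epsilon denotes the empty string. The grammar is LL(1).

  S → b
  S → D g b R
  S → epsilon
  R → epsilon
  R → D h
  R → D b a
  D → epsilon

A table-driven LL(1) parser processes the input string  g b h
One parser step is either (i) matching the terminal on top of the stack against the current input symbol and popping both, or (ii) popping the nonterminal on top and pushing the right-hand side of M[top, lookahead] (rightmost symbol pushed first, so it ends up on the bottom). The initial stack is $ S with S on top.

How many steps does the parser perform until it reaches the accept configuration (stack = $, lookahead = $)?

7

step 1: stack=$ S  input=g b h $  — expand S → D g b R
step 2: stack=$ R b g D  input=g b h $  — expand D → epsilon
step 3: stack=$ R b g  input=g b h $  — match g
step 4: stack=$ R b  input=b h $  — match b
step 5: stack=$ R  input=h $  — expand R → D h
step 6: stack=$ h D  input=h $  — expand D → epsilon
step 7: stack=$ h  input=h $  — match h
Accept reached after 7 steps.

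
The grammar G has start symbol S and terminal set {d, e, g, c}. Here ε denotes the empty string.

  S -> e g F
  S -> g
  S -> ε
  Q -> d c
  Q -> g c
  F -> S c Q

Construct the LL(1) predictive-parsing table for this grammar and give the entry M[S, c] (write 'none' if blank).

S -> ε

FIRST(S): from S->e g F we get {e}; from S->g we get {g}; from S->ε we get {ε}. So FIRST(S) = {ε, e, g}.
FIRST(Q): from Q->d c we get {d}; from Q->g c we get {g}. So FIRST(Q) = {d, g}.
FIRST(F): from F->S c Q we get {c, e, g}. So FIRST(F) = {c, e, g}.
FOLLOW(S) includes $ since S is the start symbol.
FOLLOW(S): in F->S c Q, S is followed by c Q with FIRST {c}. Thus FOLLOW(S) = {$, c}.
For S -> e g F: FIRST(e g F) = {e}, so it goes in M[S, t] for t ∈ {e}.
For S -> g: FIRST(g) = {g}, so it goes in M[S, t] for t ∈ {g}.
For S -> ε: FIRST(ε) = {ε}, so it goes in M[S, t] for t ∈ {}; since ε ∈ FIRST, also for every t ∈ FOLLOW(S) = {$, c}.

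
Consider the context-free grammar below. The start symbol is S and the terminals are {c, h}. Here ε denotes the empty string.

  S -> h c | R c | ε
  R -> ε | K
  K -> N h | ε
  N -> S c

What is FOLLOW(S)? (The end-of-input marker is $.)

FIRST(S): from S->h c we get {h}; from S->R c we get {c, h}; from S->ε we get {ε}. So FIRST(S) = {ε, c, h}.
FIRST(N): from N->S c we get {c, h}. So FIRST(N) = {c, h}.
FIRST(K): from K->N h we get {c, h}; from K->ε we get {ε}. So FIRST(K) = {ε, c, h}.
FIRST(R): from R->ε we get {ε}; from R->K we get {ε, c, h}. So FIRST(R) = {ε, c, h}.
FOLLOW(S) includes $ since S is the start symbol.
FOLLOW(S): in N->S c, S is followed by c with FIRST {c}. Thus FOLLOW(S) = {$, c}.
FOLLOW(R): in S->R c, R is followed by c with FIRST {c}. Thus FOLLOW(R) = {c}.
FOLLOW(K): in R->K, the suffix after K is empty, so FOLLOW(K) ⊇ FOLLOW(R) = {c}. Thus FOLLOW(K) = {c}.
FOLLOW(N): in K->N h, N is followed by h with FIRST {h}. Thus FOLLOW(N) = {h}.

{$, c}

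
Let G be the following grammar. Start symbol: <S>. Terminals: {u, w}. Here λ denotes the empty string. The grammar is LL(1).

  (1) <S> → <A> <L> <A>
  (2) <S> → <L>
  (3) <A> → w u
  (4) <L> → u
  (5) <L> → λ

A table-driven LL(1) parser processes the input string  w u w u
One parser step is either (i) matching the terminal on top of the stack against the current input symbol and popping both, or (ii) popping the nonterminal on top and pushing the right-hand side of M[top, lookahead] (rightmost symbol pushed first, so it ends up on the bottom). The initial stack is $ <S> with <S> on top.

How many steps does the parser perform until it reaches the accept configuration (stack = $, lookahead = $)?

8

step 1: stack=$ <S>  input=w u w u $  — expand <S> → <A> <L> <A>
step 2: stack=$ <A> <L> <A>  input=w u w u $  — expand <A> → w u
step 3: stack=$ <A> <L> u w  input=w u w u $  — match w
step 4: stack=$ <A> <L> u  input=u w u $  — match u
step 5: stack=$ <A> <L>  input=w u $  — expand <L> → λ
step 6: stack=$ <A>  input=w u $  — expand <A> → w u
step 7: stack=$ u w  input=w u $  — match w
step 8: stack=$ u  input=u $  — match u
Accept reached after 8 steps.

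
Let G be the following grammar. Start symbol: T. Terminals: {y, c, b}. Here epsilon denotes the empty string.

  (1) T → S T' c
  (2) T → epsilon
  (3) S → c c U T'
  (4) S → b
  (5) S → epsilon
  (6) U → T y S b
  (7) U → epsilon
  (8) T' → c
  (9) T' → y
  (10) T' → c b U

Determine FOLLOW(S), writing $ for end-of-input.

{b, c, y}

FIRST(S): from S→c c U T' we get {c}; from S→b we get {b}; from S→epsilon we get {epsilon}. So FIRST(S) = {epsilon, b, c}.
FIRST(T'): from T'→c we get {c}; from T'→y we get {y}; from T'→c b U we get {c}. So FIRST(T') = {c, y}.
FIRST(T): from T→S T' c we get {b, c, y}; from T→epsilon we get {epsilon}. So FIRST(T) = {epsilon, b, c, y}.
FIRST(U): from U→T y S b we get {b, c, y}; from U→epsilon we get {epsilon}. So FIRST(U) = {epsilon, b, c, y}.
FOLLOW(T) includes $ since T is the start symbol.
FOLLOW(T): in U→T y S b, T is followed by y S b with FIRST {y}. Thus FOLLOW(T) = {$, y}.
FOLLOW(S): in T→S T' c, S is followed by T' c with FIRST {c, y}; in U→T y S b, S is followed by b with FIRST {b}. Thus FOLLOW(S) = {b, c, y}.
FOLLOW(T'): in T→S T' c, T' is followed by c with FIRST {c}; in S→c c U T', the suffix after T' is empty, so FOLLOW(T') ⊇ FOLLOW(S) = {b, c, y}. Thus FOLLOW(T') = {b, c, y}.
FOLLOW(U): in S→c c U T', U is followed by T' with FIRST {c, y}; in T'→c b U, the suffix after U is empty, so FOLLOW(U) ⊇ FOLLOW(T') = {b, c, y}. Thus FOLLOW(U) = {b, c, y}.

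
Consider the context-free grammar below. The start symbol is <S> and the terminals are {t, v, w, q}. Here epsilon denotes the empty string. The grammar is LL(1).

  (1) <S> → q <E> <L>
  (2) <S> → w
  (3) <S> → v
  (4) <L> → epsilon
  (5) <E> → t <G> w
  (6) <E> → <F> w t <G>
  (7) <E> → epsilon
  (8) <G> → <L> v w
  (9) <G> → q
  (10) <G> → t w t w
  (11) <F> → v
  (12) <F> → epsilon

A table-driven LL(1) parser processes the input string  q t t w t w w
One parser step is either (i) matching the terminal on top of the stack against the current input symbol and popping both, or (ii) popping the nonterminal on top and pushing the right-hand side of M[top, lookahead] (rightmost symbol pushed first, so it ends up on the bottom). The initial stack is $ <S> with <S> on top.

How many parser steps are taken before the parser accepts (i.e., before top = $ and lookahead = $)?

step 1: stack=$ <S>  input=q t t w t w w $  — expand <S> → q <E> <L>
step 2: stack=$ <L> <E> q  input=q t t w t w w $  — match q
step 3: stack=$ <L> <E>  input=t t w t w w $  — expand <E> → t <G> w
step 4: stack=$ <L> w <G> t  input=t t w t w w $  — match t
step 5: stack=$ <L> w <G>  input=t w t w w $  — expand <G> → t w t w
step 6: stack=$ <L> w w t w t  input=t w t w w $  — match t
step 7: stack=$ <L> w w t w  input=w t w w $  — match w
step 8: stack=$ <L> w w t  input=t w w $  — match t
step 9: stack=$ <L> w w  input=w w $  — match w
step 10: stack=$ <L> w  input=w $  — match w
step 11: stack=$ <L>  input=$  — expand <L> → epsilon
Accept reached after 11 steps.

11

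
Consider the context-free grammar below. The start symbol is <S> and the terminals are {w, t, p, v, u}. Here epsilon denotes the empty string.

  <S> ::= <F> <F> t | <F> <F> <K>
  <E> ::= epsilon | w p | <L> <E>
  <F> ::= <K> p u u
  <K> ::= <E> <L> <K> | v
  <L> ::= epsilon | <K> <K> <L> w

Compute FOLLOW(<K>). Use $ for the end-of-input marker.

FIRST(<S>): from <S>::=<F> <F> t we get {v, w}; from <S>::=<F> <F> <K> we get {v, w}. So FIRST(<S>) = {v, w}.
FIRST(<E>): from <E>::=epsilon we get {epsilon}; from <E>::=w p we get {w}; from <E>::=<L> <E> we get {epsilon, v, w}. So FIRST(<E>) = {epsilon, v, w}.
FIRST(<F>): from <F>::=<K> p u u we get {v, w}. So FIRST(<F>) = {v, w}.
FIRST(<K>): from <K>::=<E> <L> <K> we get {v, w}; from <K>::=v we get {v}. So FIRST(<K>) = {v, w}.
FIRST(<L>): from <L>::=epsilon we get {epsilon}; from <L>::=<K> <K> <L> w we get {v, w}. So FIRST(<L>) = {epsilon, v, w}.
FOLLOW(<S>) includes $ since <S> is the start symbol.
FOLLOW(<S>): <S> appears on no right-hand side. Thus FOLLOW(<S>) = {$}.
FOLLOW(<E>): in <E>::=<L> <E>, the suffix after <E> is empty (adds nothing new); in <K>::=<E> <L> <K>, <E> is followed by <L> <K> with FIRST {v, w}. Thus FOLLOW(<E>) = {v, w}.
FOLLOW(<F>): in <S>::=<F> <F> t (occurrence 1), <F> is followed by <F> t with FIRST {v, w}; in <S>::=<F> <F> t (occurrence 2), <F> is followed by t with FIRST {t}; in <S>::=<F> <F> <K> (occurrence 1), <F> is followed by <F> <K> with FIRST {v, w}; in <S>::=<F> <F> <K> (occurrence 2), <F> is followed by <K> with FIRST {v, w}. Thus FOLLOW(<F>) = {t, v, w}.
FOLLOW(<K>): in <S>::=<F> <F> <K>, the suffix after <K> is empty, so FOLLOW(<K>) ⊇ FOLLOW(<S>) = {$}; in <F>::=<K> p u u, <K> is followed by p u u with FIRST {p}; in <K>::=<E> <L> <K>, the suffix after <K> is empty (adds nothing new); in <L>::=<K> <K> <L> w (occurrence 1), <K> is followed by <K> <L> w with FIRST {v, w}; in <L>::=<K> <K> <L> w (occurrence 2), <K> is followed by <L> w with FIRST {v, w}. Thus FOLLOW(<K>) = {$, p, v, w}.
FOLLOW(<L>): in <E>::=<L> <E>, <L> is followed by <E> with FIRST {epsilon, v, w}; in <E>::=<L> <E>, the suffix after <L> is nullable, so FOLLOW(<L>) ⊇ FOLLOW(<E>) = {v, w}; in <K>::=<E> <L> <K>, <L> is followed by <K> with FIRST {v, w}; in <L>::=<K> <K> <L> w, <L> is followed by w with FIRST {w}. Thus FOLLOW(<L>) = {v, w}.

{$, p, v, w}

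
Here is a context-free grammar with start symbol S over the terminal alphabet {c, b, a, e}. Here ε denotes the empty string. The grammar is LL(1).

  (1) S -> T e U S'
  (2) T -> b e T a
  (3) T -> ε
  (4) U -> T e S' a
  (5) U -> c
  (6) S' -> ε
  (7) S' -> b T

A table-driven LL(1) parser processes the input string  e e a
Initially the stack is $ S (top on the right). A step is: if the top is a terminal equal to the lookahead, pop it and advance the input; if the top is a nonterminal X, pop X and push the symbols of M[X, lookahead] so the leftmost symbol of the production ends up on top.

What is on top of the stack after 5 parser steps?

e

     Stack          Input    Action
  1  $ S            e e a $  expand S -> T e U S'
  2  $ S' U e T     e e a $  expand T -> ε
  3  $ S' U e       e e a $  match e
  4  $ S' U         e a $    expand U -> T e S' a
  5  $ S' a S' e T  e a $    expand T -> ε
Stack after step 5: $ S' a S' e (top = e).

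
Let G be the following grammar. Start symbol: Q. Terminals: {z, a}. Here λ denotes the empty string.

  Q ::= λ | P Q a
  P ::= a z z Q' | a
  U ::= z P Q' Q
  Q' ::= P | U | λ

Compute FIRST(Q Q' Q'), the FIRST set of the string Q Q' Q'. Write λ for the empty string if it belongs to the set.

{λ, a, z}

FIRST(P): from P::=a z z Q' we get {a}; from P::=a we get {a}. So FIRST(P) = {a}.
FIRST(U): from U::=z P Q' Q we get {z}. So FIRST(U) = {z}.
FIRST(Q): from Q::=λ we get {λ}; from Q::=P Q a we get {a}. So FIRST(Q) = {λ, a}.
FIRST(Q'): from Q'::=P we get {a}; from Q'::=U we get {z}; from Q'::=λ we get {λ}. So FIRST(Q') = {λ, a, z}.
FIRST(Q Q' Q'): take FIRST of each symbol in turn, carrying on past any symbol whose FIRST contains λ; result {λ, a, z}.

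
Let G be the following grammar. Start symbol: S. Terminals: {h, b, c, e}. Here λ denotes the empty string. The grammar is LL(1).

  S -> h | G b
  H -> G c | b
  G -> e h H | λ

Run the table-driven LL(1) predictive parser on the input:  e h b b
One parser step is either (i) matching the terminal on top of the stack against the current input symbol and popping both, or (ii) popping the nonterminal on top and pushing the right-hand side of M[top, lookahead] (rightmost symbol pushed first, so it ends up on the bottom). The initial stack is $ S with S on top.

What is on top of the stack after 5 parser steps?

b

step 1: stack=$ S  input=e h b b $  — expand S -> G b
step 2: stack=$ b G  input=e h b b $  — expand G -> e h H
step 3: stack=$ b H h e  input=e h b b $  — match e
step 4: stack=$ b H h  input=h b b $  — match h
step 5: stack=$ b H  input=b b $  — expand H -> b
Stack after step 5: $ b b (top = b).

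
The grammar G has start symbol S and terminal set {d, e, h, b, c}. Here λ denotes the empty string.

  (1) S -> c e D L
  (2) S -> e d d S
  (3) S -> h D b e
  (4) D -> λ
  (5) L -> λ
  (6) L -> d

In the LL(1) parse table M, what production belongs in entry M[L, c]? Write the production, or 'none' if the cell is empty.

FIRST(S) = {c, e, h}
FIRST(D) = {λ}
FIRST(L) = {λ, d}
FOLLOW(S) includes $ since S is the start symbol.
FOLLOW(S): in S->e d d S, the suffix after S is empty (adds nothing new). Thus FOLLOW(S) = {$}.
FOLLOW(L): in S->c e D L, the suffix after L is empty, so FOLLOW(L) ⊇ FOLLOW(S) = {$}. Thus FOLLOW(L) = {$}.
For L -> λ: FIRST(λ) = {λ}, so it goes in M[L, t] for t ∈ {}; since λ ∈ FIRST, also for every t ∈ FOLLOW(L) = {$}.
For L -> d: FIRST(d) = {d}, so it goes in M[L, t] for t ∈ {d}.
None of these place a production in M[L, c].

none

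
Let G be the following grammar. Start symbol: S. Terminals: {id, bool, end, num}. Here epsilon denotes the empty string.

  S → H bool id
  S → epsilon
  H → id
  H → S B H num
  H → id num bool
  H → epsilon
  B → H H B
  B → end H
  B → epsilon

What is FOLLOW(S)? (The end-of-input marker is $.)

FIRST(S) = {epsilon, bool, end, id, num}  (via H bool id)
FIRST(H) = {epsilon, bool, end, id, num}  (via S B H num)
FIRST(B) = {epsilon, bool, end, id, num}  (via H H B)
FOLLOW(S) includes $ since S is the start symbol.
FOLLOW(S): in H→S B H num, S is followed by B H num with FIRST {bool, end, id, num}. Thus FOLLOW(S) = {$, bool, end, id, num}.
FOLLOW(B): in H→S B H num, B is followed by H num with FIRST {bool, end, id, num}; in B→H H B, the suffix after B is empty (adds nothing new). Thus FOLLOW(B) = {bool, end, id, num}.
FOLLOW(H): in S→H bool id, H is followed by bool id with FIRST {bool}; in H→S B H num, H is followed by num with FIRST {num}; in B→H H B (occurrence 1), H is followed by H B with FIRST {epsilon, bool, end, id, num}; in B→H H B (occurrence 1), the suffix after H is nullable, so FOLLOW(H) ⊇ FOLLOW(B) = {bool, end, id, num}; in B→H H B (occurrence 2), H is followed by B with FIRST {epsilon, bool, end, id, num}; in B→H H B (occurrence 2), the suffix after H is nullable, so FOLLOW(H) ⊇ FOLLOW(B) = {bool, end, id, num}; in B→end H, the suffix after H is empty, so FOLLOW(H) ⊇ FOLLOW(B) = {bool, end, id, num}. Thus FOLLOW(H) = {bool, end, id, num}.

{$, bool, end, id, num}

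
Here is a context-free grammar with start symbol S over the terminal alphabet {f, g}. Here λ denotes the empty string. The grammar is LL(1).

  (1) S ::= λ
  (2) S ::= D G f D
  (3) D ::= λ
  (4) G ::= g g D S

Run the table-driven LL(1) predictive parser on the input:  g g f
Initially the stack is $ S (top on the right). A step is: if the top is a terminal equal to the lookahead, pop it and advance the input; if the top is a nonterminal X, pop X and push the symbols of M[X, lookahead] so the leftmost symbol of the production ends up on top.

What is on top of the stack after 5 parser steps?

D

step 1: stack=$ S  input=g g f $  — expand S ::= D G f D
step 2: stack=$ D f G D  input=g g f $  — expand D ::= λ
step 3: stack=$ D f G  input=g g f $  — expand G ::= g g D S
step 4: stack=$ D f S D g g  input=g g f $  — match g
step 5: stack=$ D f S D g  input=g f $  — match g
Stack after step 5: $ D f S D (top = D).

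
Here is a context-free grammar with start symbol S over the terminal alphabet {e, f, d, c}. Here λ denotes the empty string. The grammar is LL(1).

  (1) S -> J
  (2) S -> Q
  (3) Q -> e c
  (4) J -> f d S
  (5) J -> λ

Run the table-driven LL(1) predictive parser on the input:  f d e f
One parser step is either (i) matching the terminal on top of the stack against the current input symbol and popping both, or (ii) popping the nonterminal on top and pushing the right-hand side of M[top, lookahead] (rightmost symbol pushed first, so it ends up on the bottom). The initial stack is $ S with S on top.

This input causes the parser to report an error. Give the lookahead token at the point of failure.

f

step 1: stack=$ S  input=f d e f $  — expand S -> J
step 2: stack=$ J  input=f d e f $  — expand J -> f d S
step 3: stack=$ S d f  input=f d e f $  — match f
step 4: stack=$ S d  input=d e f $  — match d
step 5: stack=$ S  input=e f $  — expand S -> Q
step 6: stack=$ Q  input=e f $  — expand Q -> e c
step 7: stack=$ c e  input=e f $  — match e
step 8: stack=$ c  input=f $  — error: top is terminal c but lookahead is f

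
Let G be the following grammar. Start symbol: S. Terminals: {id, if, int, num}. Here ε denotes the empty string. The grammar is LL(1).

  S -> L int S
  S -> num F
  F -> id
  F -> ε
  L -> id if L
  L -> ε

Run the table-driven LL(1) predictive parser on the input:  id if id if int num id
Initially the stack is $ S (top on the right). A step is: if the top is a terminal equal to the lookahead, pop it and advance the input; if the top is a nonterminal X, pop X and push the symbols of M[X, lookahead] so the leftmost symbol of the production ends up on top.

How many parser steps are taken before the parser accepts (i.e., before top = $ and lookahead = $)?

13

      Stack            Input                     Action
   1  $ S              id if id if int num id $  expand S -> L int S
   2  $ S int L        id if id if int num id $  expand L -> id if L
   3  $ S int L if id  id if id if int num id $  match id
   4  $ S int L if     if id if int num id $     match if
   5  $ S int L        id if int num id $        expand L -> id if L
   6  $ S int L if id  id if int num id $        match id
   7  $ S int L if     if int num id $           match if
   8  $ S int L        int num id $              expand L -> ε
   9  $ S int          int num id $              match int
  10  $ S              num id $                  expand S -> num F
  11  $ F num          num id $                  match num
  12  $ F              id $                      expand F -> id
  13  $ id             id $                      match id
Accept reached after 13 steps.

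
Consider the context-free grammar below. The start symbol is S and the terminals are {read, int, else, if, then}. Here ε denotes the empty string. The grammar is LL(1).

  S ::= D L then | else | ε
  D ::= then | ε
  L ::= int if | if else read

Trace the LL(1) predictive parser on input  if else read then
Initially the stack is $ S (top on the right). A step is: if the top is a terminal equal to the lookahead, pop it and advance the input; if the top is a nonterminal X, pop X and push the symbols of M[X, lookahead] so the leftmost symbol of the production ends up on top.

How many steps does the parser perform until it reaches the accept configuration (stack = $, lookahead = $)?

step 1: stack=$ S  input=if else read then $  — expand S ::= D L then
step 2: stack=$ then L D  input=if else read then $  — expand D ::= ε
step 3: stack=$ then L  input=if else read then $  — expand L ::= if else read
step 4: stack=$ then read else if  input=if else read then $  — match if
step 5: stack=$ then read else  input=else read then $  — match else
step 6: stack=$ then read  input=read then $  — match read
step 7: stack=$ then  input=then $  — match then
Accept reached after 7 steps.

7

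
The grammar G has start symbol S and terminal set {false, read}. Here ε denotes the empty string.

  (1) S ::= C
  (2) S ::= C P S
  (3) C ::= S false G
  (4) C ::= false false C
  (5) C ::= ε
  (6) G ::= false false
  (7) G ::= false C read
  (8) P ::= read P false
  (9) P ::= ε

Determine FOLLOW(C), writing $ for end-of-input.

{$, false, read}

FIRST(G): from G::=false false we get {false}; from G::=false C read we get {false}. So FIRST(G) = {false}.
FIRST(P): from P::=read P false we get {read}; from P::=ε we get {ε}. So FIRST(P) = {ε, read}.
FIRST(S): from S::=C we get {ε, false, read}; from S::=C P S we get {ε, false, read}. So FIRST(S) = {ε, false, read}.
FIRST(C): from C::=S false G we get {false, read}; from C::=false false C we get {false}; from C::=ε we get {ε}. So FIRST(C) = {ε, false, read}.
FOLLOW(S) includes $ since S is the start symbol.
FOLLOW(S): in S::=C P S, the suffix after S is empty (adds nothing new); in C::=S false G, S is followed by false G with FIRST {false}. Thus FOLLOW(S) = {$, false}.
FOLLOW(C): in S::=C, the suffix after C is empty, so FOLLOW(C) ⊇ FOLLOW(S) = {$, false}; in S::=C P S, C is followed by P S with FIRST {ε, false, read}; in S::=C P S, the suffix after C is nullable, so FOLLOW(C) ⊇ FOLLOW(S) = {$, false}; in C::=false false C, the suffix after C is empty (adds nothing new); in G::=false C read, C is followed by read with FIRST {read}. Thus FOLLOW(C) = {$, false, read}.
FOLLOW(G): in C::=S false G, the suffix after G is empty, so FOLLOW(G) ⊇ FOLLOW(C) = {$, false, read}. Thus FOLLOW(G) = {$, false, read}.
FOLLOW(P): in S::=C P S, P is followed by S with FIRST {ε, false, read}; in S::=C P S, the suffix after P is nullable, so FOLLOW(P) ⊇ FOLLOW(S) = {$, false}; in P::=read P false, P is followed by false with FIRST {false}. Thus FOLLOW(P) = {$, false, read}.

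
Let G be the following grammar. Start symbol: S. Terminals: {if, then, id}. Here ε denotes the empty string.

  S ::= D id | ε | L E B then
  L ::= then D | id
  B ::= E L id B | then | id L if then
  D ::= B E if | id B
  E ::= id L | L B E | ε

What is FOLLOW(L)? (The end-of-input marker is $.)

{id, if, then}

FIRST(L) = {id, then}
FIRST(E) = {ε, id, then}  (via L B E)
FIRST(B) = {id, then}  (via E L id B)
FIRST(D) = {id, then}  (via B E if)
FIRST(S) = {ε, id, then}  (via D id, L E B then)
FOLLOW(S) includes $ since S is the start symbol.
FOLLOW(S): S appears on no right-hand side. Thus FOLLOW(S) = {$}.
FOLLOW(E): in S::=L E B then, E is followed by B then with FIRST {id, then}; in B::=E L id B, E is followed by L id B with FIRST {id, then}; in D::=B E if, E is followed by if with FIRST {if}; in E::=L B E, the suffix after E is empty (adds nothing new). Thus FOLLOW(E) = {id, if, then}.
FOLLOW(L): in S::=L E B then, L is followed by E B then with FIRST {id, then}; in B::=E L id B, L is followed by id B with FIRST {id}; in B::=id L if then, L is followed by if then with FIRST {if}; in E::=id L, the suffix after L is empty, so FOLLOW(L) ⊇ FOLLOW(E) = {id, if, then}; in E::=L B E, L is followed by B E with FIRST {id, then}. Thus FOLLOW(L) = {id, if, then}.
FOLLOW(D): in S::=D id, D is followed by id with FIRST {id}; in L::=then D, the suffix after D is empty, so FOLLOW(D) ⊇ FOLLOW(L) = {id, if, then}. Thus FOLLOW(D) = {id, if, then}.
FOLLOW(B): in S::=L E B then, B is followed by then with FIRST {then}; in B::=E L id B, the suffix after B is empty (adds nothing new); in D::=B E if, B is followed by E if with FIRST {id, if, then}; in D::=id B, the suffix after B is empty, so FOLLOW(B) ⊇ FOLLOW(D) = {id, if, then}; in E::=L B E, B is followed by E with FIRST {ε, id, then}; in E::=L B E, the suffix after B is nullable, so FOLLOW(B) ⊇ FOLLOW(E) = {id, if, then}. Thus FOLLOW(B) = {id, if, then}.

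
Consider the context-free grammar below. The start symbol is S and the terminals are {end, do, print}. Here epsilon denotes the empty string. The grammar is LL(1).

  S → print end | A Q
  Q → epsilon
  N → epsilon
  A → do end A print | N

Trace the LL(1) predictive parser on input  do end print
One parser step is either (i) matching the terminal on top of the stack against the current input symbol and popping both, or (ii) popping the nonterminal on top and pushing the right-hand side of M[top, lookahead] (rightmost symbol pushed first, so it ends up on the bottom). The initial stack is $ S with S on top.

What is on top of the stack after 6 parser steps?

print

     Stack               Input           Action
  1  $ S                 do end print $  expand S → A Q
  2  $ Q A               do end print $  expand A → do end A print
  3  $ Q print A end do  do end print $  match do
  4  $ Q print A end     end print $     match end
  5  $ Q print A         print $         expand A → N
  6  $ Q print N         print $         expand N → epsilon
Stack after step 6: $ Q print (top = print).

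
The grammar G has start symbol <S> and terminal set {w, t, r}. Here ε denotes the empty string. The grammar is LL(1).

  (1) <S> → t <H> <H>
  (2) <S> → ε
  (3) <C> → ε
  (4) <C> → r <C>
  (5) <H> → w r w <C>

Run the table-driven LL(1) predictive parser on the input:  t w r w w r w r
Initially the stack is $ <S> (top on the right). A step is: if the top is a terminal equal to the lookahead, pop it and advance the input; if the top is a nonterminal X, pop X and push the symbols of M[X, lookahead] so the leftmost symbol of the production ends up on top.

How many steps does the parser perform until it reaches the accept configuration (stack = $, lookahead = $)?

14

      Stack            Input              Action
   1  $ <S>            t w r w w r w r $  expand <S> → t <H> <H>
   2  $ <H> <H> t      t w r w w r w r $  match t
   3  $ <H> <H>        w r w w r w r $    expand <H> → w r w <C>
   4  $ <H> <C> w r w  w r w w r w r $    match w
   5  $ <H> <C> w r    r w w r w r $      match r
   6  $ <H> <C> w      w w r w r $        match w
   7  $ <H> <C>        w r w r $          expand <C> → ε
   8  $ <H>            w r w r $          expand <H> → w r w <C>
   9  $ <C> w r w      w r w r $          match w
  10  $ <C> w r        r w r $            match r
  11  $ <C> w          w r $              match w
  12  $ <C>            r $                expand <C> → r <C>
  13  $ <C> r          r $                match r
  14  $ <C>            $                  expand <C> → ε
Accept reached after 14 steps.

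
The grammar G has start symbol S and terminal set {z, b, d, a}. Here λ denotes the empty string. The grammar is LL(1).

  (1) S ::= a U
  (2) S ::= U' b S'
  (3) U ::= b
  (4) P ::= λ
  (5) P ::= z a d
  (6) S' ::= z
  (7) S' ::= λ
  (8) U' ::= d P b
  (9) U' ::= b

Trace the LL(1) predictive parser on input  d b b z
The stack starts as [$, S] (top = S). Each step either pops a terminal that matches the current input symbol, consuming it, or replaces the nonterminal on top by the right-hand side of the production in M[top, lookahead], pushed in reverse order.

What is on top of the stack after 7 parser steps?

     Stack         Input      Action
  1  $ S           d b b z $  expand S ::= U' b S'
  2  $ S' b U'     d b b z $  expand U' ::= d P b
  3  $ S' b b P d  d b b z $  match d
  4  $ S' b b P    b b z $    expand P ::= λ
  5  $ S' b b      b b z $    match b
  6  $ S' b        b z $      match b
  7  $ S'          z $        expand S' ::= z
Stack after step 7: $ z (top = z).

z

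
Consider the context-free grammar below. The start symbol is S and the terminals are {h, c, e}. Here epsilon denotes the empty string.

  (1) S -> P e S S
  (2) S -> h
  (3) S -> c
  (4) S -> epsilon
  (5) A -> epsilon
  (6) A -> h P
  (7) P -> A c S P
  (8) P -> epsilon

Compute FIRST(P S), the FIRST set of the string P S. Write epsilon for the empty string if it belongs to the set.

{epsilon, c, e, h}

FIRST(A): from A->epsilon we get {epsilon}; from A->h P we get {h}. So FIRST(A) = {epsilon, h}.
FIRST(P): from P->A c S P we get {c, h}; from P->epsilon we get {epsilon}. So FIRST(P) = {epsilon, c, h}.
FIRST(S): from S->P e S S we get {c, e, h}; from S->h we get {h}; from S->c we get {c}; from S->epsilon we get {epsilon}. So FIRST(S) = {epsilon, c, e, h}.
FIRST(P S): take FIRST of each symbol in turn, carrying on past any symbol whose FIRST contains epsilon; result {epsilon, c, e, h}.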